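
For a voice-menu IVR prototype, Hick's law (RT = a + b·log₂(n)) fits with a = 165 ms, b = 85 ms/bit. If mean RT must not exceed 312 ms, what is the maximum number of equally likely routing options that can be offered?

Information budget: (312 − 165)/85 = 1.7294 bits, so n ≤ 2^1.7294 = 3.316 → at most 3.

3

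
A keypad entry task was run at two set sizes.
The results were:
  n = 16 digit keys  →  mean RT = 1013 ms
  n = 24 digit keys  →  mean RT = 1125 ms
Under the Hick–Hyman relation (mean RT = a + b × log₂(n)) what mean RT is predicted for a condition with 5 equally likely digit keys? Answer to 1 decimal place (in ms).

With log₂ n on the abscissa the relation is linear; from the two conditions:
  b = (1125 − 1013) / (log₂ 24 − log₂ 16) = 112 / (4.5850 − 4) = 191.465 ms/bit
  a = 1013 − 191.465 × 4 = 247.139 ms
Then RT(5) = 247.139 + 191.465 × log₂ 5 = 247.139 + 191.465 × 2.3219 ≈ 691.708 ms.

691.7 ms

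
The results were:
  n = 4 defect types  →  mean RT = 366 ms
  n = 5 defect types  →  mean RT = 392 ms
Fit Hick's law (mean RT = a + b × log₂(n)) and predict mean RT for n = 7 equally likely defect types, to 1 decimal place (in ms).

431.2 ms

Solve the two-equation system in a and b:
  b = (392 − 366) / (log₂ 5 − log₂ 4) = 26 / (2.3219 − 2) = 80.763 ms/bit
  a = 366 − 80.763 × 2 = 204.473 ms
Then RT(7) = 204.473 + 80.763 × log₂ 7 = 204.473 + 80.763 × 2.8074 ≈ 431.205 ms.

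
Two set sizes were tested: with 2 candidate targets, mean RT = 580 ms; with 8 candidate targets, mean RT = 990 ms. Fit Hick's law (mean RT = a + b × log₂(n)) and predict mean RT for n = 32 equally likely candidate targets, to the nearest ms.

With log₂ n on the abscissa the relation is linear; from the two conditions:
  b = (990 − 580) / (log₂ 8 − log₂ 2) = 410 / (3 − 1) = 205 ms/bit
  a = 580 − 205 × 1 = 375 ms
Then RT(32) = 375 + 205 × log₂ 32 = 375 + 205 × 5 ≈ 1400.000 ms.

1400 ms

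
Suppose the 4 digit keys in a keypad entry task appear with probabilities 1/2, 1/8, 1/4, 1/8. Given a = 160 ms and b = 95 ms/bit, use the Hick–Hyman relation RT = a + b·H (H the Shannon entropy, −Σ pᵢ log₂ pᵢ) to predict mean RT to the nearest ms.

Each term −pᵢ log₂ pᵢ: 0.5·1 + 0.125·3 + 0.25·2 + 0.125·3; summed, H = 1.750 bits.
Mean RT = a + bH = 160 + 95·1.750 = 326.25 ms.

326 ms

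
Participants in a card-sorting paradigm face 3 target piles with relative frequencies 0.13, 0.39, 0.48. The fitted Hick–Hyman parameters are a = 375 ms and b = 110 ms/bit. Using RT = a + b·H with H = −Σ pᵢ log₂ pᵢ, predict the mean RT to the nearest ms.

531 ms

H = 0.13·log₂(1/0.13) + 0.39·log₂(1/0.39) + 0.48·log₂(1/0.48) = 1.4207 bits.
RT = 375 + 110 × 1.4207 = 531.28 ms.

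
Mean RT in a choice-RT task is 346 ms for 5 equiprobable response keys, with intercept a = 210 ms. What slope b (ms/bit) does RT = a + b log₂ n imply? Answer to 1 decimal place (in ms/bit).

b = (346 − 210) / log₂(5) = 136 / 2.3219 = 58.572 ms/bit.

58.6 ms/bit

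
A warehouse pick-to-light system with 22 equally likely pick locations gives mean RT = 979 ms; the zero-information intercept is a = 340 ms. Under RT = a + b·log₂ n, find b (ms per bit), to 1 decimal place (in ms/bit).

143.3 ms/bit

b = (979 − 340) / log₂(22) = 639 / 4.4594 = 143.292 ms/bit.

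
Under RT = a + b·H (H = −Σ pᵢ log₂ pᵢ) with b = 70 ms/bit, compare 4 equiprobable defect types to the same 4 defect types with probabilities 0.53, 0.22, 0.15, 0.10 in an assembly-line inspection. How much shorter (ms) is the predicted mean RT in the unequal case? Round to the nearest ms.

The RT saving is b·ΔH. Equiprobable H₀ = log₂(4) = 2.0000 bits; with the given probabilities H = 1.7088 bits.
b·(H₀ − H) = 70 × (2.0000 − 1.7088) = 20.39 ms.

20 ms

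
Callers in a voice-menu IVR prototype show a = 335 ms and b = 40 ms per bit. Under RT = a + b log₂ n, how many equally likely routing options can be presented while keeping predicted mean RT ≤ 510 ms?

40·log₂ n ≤ 510 − 335 = 175, giving log₂ n ≤ 4.3750 and n ≤ 20.749. The largest whole number is 20.

20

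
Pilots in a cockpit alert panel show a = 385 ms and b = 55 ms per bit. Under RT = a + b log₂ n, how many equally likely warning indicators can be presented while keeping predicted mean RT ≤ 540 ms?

55·log₂ n ≤ 540 − 385 = 155, giving log₂ n ≤ 2.8182 and n ≤ 7.053. The largest whole number is 7.

7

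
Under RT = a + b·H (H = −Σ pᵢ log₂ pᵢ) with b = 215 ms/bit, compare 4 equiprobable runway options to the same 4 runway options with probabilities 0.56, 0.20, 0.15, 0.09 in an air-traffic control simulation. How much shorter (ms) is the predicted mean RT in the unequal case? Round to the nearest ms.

74 ms

Equiprobable entropy H₀ = log₂ 4 = 2.0000 bits.
Skewed entropy H = −Σ pᵢ log₂ pᵢ = 1.6560 bits.
ΔRT = b·(H₀ − H) = 215 × 0.3440 = 73.95 ms.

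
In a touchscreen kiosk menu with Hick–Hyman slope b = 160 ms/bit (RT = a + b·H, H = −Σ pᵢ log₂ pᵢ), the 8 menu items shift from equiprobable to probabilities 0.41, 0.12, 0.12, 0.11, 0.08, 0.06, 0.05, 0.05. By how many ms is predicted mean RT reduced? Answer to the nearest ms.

Equiprobable entropy H₀ = log₂ 8 = 3.0000 bits.
Skewed entropy H = −Σ pᵢ log₂ pᵢ = 2.5790 bits.
ΔRT = b·(H₀ − H) = 160 × 0.4210 = 67.35 ms.

67 ms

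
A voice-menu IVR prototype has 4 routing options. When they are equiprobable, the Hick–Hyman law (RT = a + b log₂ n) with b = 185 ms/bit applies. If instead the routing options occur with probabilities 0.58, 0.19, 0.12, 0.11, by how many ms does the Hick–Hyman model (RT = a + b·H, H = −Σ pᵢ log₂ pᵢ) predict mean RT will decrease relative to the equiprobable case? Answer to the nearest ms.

69 ms

Equiprobable entropy H₀ = log₂ 4 = 2.0000 bits.
Skewed entropy H = −Σ pᵢ log₂ pᵢ = 1.6284 bits.
ΔRT = b·(H₀ − H) = 185 × 0.3716 = 68.75 ms.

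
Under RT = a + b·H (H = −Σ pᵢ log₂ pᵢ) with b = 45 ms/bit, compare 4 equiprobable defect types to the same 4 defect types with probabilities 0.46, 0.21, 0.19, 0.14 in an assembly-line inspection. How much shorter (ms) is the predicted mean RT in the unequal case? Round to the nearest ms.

7 ms

The RT saving is b·ΔH. Equiprobable H₀ = log₂(4) = 2.0000 bits; with the given probabilities H = 1.8405 bits.
b·(H₀ − H) = 45 × (2.0000 − 1.8405) = 7.18 ms.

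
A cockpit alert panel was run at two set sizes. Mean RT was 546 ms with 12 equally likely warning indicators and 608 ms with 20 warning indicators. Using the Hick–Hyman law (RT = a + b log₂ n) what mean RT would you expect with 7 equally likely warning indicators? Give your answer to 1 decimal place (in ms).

With log₂ n on the abscissa the relation is linear; from the two conditions:
  b = (608 − 546) / (log₂ 20 − log₂ 12) = 62 / (4.3219 − 3.5850) = 84.129 ms/bit
  a = 546 − 84.129 × 3.5850 = 244.402 ms
Then RT(7) = 244.402 + 84.129 × log₂ 7 = 244.402 + 84.129 × 2.8074 ≈ 480.581 ms.

480.6 ms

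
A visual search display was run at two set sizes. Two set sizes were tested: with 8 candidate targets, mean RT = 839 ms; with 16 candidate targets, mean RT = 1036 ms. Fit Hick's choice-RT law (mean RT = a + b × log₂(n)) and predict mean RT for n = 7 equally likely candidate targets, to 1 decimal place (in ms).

RT is linear in log₂ n, so two points fix the line:
  b = (1036 − 839) / (log₂ 16 − log₂ 8) = 197 / (4 − 3) = 197.000 ms/bit
  a = 839 − 197.000 × 3 = 248.000 ms
Then RT(7) = 248.000 + 197.000 × log₂ 7 = 248.000 + 197.000 × 2.8074 ≈ 801.049 ms.

801.0 ms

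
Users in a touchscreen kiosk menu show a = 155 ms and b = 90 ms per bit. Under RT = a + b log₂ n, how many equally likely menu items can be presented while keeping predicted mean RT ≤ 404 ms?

Information budget: (404 − 155)/90 = 2.7667 bits, so n ≤ 2^2.7667 = 6.805 → at most 6.

6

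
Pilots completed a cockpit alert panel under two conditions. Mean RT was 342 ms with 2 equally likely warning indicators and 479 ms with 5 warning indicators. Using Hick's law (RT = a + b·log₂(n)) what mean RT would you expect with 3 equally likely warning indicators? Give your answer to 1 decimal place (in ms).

402.6 ms

With log₂ n on the abscissa the relation is linear; from the two conditions:
  b = (479 − 342) / (log₂ 5 − log₂ 2) = 137 / (2.3219 − 1) = 103.636 ms/bit
  a = 342 − 103.636 × 1 = 238.364 ms
Then RT(3) = 238.364 + 103.636 × log₂ 3 = 238.364 + 103.636 × 1.5850 ≈ 402.623 ms.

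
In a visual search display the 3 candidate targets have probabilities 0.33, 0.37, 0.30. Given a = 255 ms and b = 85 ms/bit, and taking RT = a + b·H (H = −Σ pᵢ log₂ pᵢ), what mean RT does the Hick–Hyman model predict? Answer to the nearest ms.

389 ms

H = 0.33·log₂(1/0.33) + 0.37·log₂(1/0.37) + 0.30·log₂(1/0.30) = 1.5796 bits.
RT = 255 + 85 × 1.5796 = 389.27 ms.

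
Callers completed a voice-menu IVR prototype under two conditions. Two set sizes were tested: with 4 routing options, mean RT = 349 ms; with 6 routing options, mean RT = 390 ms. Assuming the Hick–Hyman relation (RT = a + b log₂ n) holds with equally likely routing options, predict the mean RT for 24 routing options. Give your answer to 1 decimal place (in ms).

530.2 ms

With log₂ n on the abscissa the relation is linear; from the two conditions:
  b = (390 − 349) / (log₂ 6 − log₂ 4) = 41 / (2.5850 − 2) = 70.090 ms/bit
  a = 349 − 70.090 × 2 = 208.820 ms
Then RT(24) = 208.820 + 70.090 × log₂ 24 = 208.820 + 70.090 × 4.5850 ≈ 530.180 ms.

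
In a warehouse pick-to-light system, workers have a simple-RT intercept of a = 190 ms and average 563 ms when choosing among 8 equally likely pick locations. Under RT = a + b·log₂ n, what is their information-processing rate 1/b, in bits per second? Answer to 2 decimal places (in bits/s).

8.04 bits/s

Choice component = 563 − 190 = 373 ms over log₂(8) = 3 bits.
b = 373 / 3 = 124.333 ms/bit, so 1/b = 8.043 bits/s.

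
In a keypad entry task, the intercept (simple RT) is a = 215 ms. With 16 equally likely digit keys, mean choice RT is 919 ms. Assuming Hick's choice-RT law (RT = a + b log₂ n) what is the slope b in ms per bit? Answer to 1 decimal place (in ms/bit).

176.0 ms/bit

b = (919 − 215) / log₂(16) = 704 / 4 = 176.000 ms/bit.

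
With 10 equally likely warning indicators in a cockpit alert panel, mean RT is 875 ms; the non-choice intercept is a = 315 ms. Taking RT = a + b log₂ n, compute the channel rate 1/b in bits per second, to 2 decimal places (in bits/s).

5.93 bits/s

Choice component = 875 − 315 = 560 ms over log₂(10) = 3.3219 bits.
b = 560 / 3.3219 = 168.577 ms/bit, so 1/b = 5.932 bits/s.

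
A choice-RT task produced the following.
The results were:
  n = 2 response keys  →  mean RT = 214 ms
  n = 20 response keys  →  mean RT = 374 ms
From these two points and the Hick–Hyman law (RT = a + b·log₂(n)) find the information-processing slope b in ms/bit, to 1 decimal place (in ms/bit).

Slope: b = (374 − 214) / (log₂ 20 − log₂ 2) = 160/3.3219 = 48.165 ms/bit.

48.2 ms/bit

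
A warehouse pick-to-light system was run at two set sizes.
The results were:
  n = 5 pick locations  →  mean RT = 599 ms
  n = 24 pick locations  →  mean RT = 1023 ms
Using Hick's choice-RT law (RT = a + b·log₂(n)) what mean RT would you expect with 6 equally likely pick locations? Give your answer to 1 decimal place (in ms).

Solve the two-equation system in a and b:
  b = (1023 − 599) / (log₂ 24 − log₂ 5) = 424 / (4.5850 − 2.3219) = 187.359 ms/bit
  a = 599 − 187.359 × 2.3219 = 163.966 ms
Then RT(6) = 163.966 + 187.359 × log₂ 6 = 163.966 + 187.359 × 2.5850 ≈ 648.282 ms.

648.3 ms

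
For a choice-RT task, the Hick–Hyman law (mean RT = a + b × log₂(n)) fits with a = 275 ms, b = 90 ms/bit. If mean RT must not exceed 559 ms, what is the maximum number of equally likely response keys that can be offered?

8

Information budget: (559 − 275)/90 = 3.1556 bits, so n ≤ 2^3.1556 = 8.911 → at most 8.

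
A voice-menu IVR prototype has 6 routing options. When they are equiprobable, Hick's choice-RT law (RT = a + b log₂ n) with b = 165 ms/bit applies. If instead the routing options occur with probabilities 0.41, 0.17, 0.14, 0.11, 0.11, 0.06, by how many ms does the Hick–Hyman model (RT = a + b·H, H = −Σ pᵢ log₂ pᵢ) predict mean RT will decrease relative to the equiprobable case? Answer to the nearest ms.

The RT saving is b·ΔH. Equiprobable H₀ = log₂(6) = 2.5850 bits; with the given probabilities H = 2.3032 bits.
b·(H₀ − H) = 165 × (2.5850 − 2.3032) = 46.49 ms.

46 ms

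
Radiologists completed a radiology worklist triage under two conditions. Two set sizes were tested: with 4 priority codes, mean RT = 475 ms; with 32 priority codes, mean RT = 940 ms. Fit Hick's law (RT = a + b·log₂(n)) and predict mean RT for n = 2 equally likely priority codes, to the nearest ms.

Fit slope and intercept:
  b = (940 − 475) / (log₂ 32 − log₂ 4) = 465 / (5 − 2) = 155 ms/bit
  a = 475 − 155 × 2 = 165 ms
Then RT(2) = 165 + 155 × log₂ 2 = 165 + 155 × 1 ≈ 320.000 ms.

320 ms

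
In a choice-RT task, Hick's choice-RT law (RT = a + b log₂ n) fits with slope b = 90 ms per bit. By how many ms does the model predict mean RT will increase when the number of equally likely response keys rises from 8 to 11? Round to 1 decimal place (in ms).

The intercept a cancels: ΔRT = b·(log₂ n₂ − log₂ n₁) = b·log₂(n₂/n₁).
log₂(11) − log₂(8) = 3.4594 − 3 = 0.4594.
ΔRT = 90 × 0.4594 = 41.349 ms.

41.3 ms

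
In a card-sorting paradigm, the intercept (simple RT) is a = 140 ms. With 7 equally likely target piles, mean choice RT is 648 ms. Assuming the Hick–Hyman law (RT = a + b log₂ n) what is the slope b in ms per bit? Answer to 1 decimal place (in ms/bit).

181.0 ms/bit

b = (648 − 140) / log₂(7) = 508 / 2.8074 = 180.953 ms/bit.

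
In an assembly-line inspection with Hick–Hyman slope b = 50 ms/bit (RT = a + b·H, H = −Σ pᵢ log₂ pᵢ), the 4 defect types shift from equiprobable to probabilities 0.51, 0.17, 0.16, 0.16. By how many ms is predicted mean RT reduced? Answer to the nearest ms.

Equiprobable entropy H₀ = log₂ 4 = 2.0000 bits.
Skewed entropy H = −Σ pᵢ log₂ pᵢ = 1.7761 bits.
ΔRT = b·(H₀ − H) = 50 × 0.2239 = 11.20 ms.

11 ms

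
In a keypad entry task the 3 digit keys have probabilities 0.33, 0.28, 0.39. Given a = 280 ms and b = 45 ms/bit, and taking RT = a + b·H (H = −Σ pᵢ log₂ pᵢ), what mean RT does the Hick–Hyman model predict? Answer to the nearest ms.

351 ms

Entropy contributions −pᵢ log₂ pᵢ: 0.5278, 0.5142, 0.5298; sum H = 1.5718 bits.
RT = a + bH = 280 + 45·1.5718 = 350.73 ms.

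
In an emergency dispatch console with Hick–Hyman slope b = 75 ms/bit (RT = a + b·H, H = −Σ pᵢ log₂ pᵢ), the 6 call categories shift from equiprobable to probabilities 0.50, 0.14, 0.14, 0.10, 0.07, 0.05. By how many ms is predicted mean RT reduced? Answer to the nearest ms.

36 ms

Equiprobable entropy H₀ = log₂ 6 = 2.5850 bits.
Skewed entropy H = −Σ pᵢ log₂ pᵢ = 2.1111 bits.
ΔRT = b·(H₀ − H) = 75 × 0.4739 = 35.54 ms.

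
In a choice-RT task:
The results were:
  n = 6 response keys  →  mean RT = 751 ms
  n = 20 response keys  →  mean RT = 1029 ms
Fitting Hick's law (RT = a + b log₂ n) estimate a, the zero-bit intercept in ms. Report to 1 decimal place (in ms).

The slope on a log₂ axis is (1029 − 751) / (4.3219 − 2.5850) = 160.049 ms/bit.
a = RT₁ − b·log₂ n₁ = 751 − 160.049 × 2.5850 = 337.279 ms.

337.3 ms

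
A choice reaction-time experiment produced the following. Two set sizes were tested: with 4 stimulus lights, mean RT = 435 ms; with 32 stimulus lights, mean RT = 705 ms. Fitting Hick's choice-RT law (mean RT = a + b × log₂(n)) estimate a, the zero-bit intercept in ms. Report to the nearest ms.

The slope on a log₂ axis is (705 − 435) / (5 − 2) = 90 ms/bit.
a = RT₁ − b·log₂ n₁ = 435 − 90 × 2 = 255.000 ms.

255 ms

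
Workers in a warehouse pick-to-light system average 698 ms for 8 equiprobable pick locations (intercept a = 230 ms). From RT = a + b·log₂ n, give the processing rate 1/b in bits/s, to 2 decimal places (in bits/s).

b = (698 − 230)/log₂ 8 = 468/3 = 156.000 ms per bit = 0.15600 s/bit; the reciprocal is 6.410 bits/s.

6.41 bits/s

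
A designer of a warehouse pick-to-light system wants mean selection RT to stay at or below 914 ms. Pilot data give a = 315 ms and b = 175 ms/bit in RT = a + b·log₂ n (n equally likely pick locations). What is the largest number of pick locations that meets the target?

Information budget: (914 − 315)/175 = 3.4229 bits, so n ≤ 2^3.4229 = 10.725 → at most 10.

10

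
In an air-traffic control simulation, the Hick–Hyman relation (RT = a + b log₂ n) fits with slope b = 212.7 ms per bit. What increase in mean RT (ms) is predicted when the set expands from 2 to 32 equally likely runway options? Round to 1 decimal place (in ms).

ΔRT = (a + b log₂ n₂) − (a + b log₂ n₁) = b·(log₂ n₂ − log₂ n₁).
log₂(32) − log₂(2) = log₂(32/2) = log₂(16) = 4.
ΔRT = 212.7 × 4.0000 = 850.800 ms.

850.8 ms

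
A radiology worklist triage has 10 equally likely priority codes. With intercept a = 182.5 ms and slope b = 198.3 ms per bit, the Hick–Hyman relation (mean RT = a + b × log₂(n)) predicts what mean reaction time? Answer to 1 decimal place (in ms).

log₂(10) = 3.3219 bits, so RT = 182.5 + 198.3 × 3.3219 ≈ 841.238 ms.

841.2 ms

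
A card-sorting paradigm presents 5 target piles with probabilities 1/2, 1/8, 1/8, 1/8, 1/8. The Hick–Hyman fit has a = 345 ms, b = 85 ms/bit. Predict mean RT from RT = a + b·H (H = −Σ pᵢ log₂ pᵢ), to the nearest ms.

Each term −pᵢ log₂ pᵢ: 0.5·1 + 0.125·3 + 0.125·3 + 0.125·3 + 0.125·3; summed, H = 2.000 bits.
Mean RT = a + bH = 345 + 85·2.000 = 515.00 ms.

515 ms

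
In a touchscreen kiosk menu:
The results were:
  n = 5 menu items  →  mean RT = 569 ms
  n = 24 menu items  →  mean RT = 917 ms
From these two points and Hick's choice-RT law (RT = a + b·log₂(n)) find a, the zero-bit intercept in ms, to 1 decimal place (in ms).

211.9 ms

The slope on a log₂ axis is (917 − 569) / (4.5850 − 2.3219) = 153.776 ms/bit.
a = RT₁ − b·log₂ n₁ = 569 − 153.776 × 2.3219 = 211.944 ms.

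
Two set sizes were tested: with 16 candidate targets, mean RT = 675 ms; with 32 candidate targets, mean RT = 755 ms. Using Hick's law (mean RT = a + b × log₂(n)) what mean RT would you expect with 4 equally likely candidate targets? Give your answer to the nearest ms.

RT is linear in log₂ n, so two points fix the line:
  b = (755 − 675) / (log₂ 32 − log₂ 16) = 80 / (5 − 4) = 80 ms/bit
  a = 675 − 80 × 4 = 355 ms
Then RT(4) = 355 + 80 × log₂ 4 = 355 + 80 × 2 ≈ 515.000 ms.

515 ms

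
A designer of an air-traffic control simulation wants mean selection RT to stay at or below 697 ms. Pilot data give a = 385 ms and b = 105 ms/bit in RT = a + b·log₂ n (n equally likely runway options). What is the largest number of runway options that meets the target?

Set 385 + 105·log₂ n ≤ 697 → log₂ n ≤ (697 − 385)/105 = 2.9714.
So n ≤ 2^2.9714 = 7.843; the largest integer n is 7.

7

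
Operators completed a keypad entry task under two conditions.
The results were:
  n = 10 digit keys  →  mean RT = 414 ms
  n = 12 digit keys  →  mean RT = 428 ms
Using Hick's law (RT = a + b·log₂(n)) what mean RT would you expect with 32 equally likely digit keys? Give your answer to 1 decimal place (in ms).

503.3 ms

With log₂ n on the abscissa the relation is linear; from the two conditions:
  b = (428 − 414) / (log₂ 12 − log₂ 10) = 14 / (3.5850 − 3.3219) = 53.225 ms/bit
  a = 414 − 53.225 × 3.3219 = 237.190 ms
Then RT(32) = 237.190 + 53.225 × log₂ 32 = 237.190 + 53.225 × 5 ≈ 503.315 ms.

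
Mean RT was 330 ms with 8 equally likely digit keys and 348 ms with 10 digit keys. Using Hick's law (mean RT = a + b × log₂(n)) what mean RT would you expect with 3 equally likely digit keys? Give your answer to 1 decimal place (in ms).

250.9 ms

With log₂ n on the abscissa the relation is linear; from the two conditions:
  b = (348 − 330) / (log₂ 10 − log₂ 8) = 18 / (3.3219 − 3) = 55.913 ms/bit
  a = 330 − 55.913 × 3 = 162.261 ms
Then RT(3) = 162.261 + 55.913 × log₂ 3 = 162.261 + 55.913 × 1.5850 ≈ 250.881 ms.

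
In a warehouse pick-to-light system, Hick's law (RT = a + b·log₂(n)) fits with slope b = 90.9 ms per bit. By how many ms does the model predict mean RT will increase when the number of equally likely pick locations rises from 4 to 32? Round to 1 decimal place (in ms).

272.7 ms

Only the slope matters, since a is common to both: ΔRT = b·log₂(n₂/n₁).
log₂(32) − log₂(4) = log₂(32/4) = log₂(8) = 3.
ΔRT = 90.9 × 3.0000 = 272.700 ms.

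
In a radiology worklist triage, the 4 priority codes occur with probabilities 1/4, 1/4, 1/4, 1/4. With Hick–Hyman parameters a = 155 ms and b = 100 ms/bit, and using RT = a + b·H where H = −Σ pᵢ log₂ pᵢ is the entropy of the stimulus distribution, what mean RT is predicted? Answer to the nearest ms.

Each term −pᵢ log₂ pᵢ: 0.25·2 + 0.25·2 + 0.25·2 + 0.25·2; summed, H = 2.000 bits.
Mean RT = a + bH = 155 + 100·2.000 = 355.00 ms.

355 ms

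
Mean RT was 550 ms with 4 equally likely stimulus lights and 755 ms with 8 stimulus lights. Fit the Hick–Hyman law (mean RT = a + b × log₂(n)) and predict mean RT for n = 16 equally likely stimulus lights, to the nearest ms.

960 ms

With log₂ n on the abscissa the relation is linear; from the two conditions:
  b = (755 − 550) / (log₂ 8 − log₂ 4) = 205 / (3 − 2) = 205 ms/bit
  a = 550 − 205 × 2 = 140 ms
Then RT(16) = 140 + 205 × log₂ 16 = 140 + 205 × 4 ≈ 960.000 ms.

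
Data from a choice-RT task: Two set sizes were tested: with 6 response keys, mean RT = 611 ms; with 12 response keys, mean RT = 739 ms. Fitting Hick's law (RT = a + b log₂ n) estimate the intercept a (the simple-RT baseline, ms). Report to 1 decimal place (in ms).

Slope: b = (739 − 611) / (log₂ 12 − log₂ 6) = 128/1.0000 = 128.000 ms/bit.
a = RT₁ − b·log₂ n₁ = 611 − 128.000 × 2.5850 = 280.125 ms.

280.1 ms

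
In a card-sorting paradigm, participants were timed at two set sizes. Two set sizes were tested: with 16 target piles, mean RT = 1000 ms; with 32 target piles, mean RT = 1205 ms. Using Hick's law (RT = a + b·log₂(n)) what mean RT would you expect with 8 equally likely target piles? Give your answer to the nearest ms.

795 ms

RT is linear in log₂ n, so two points fix the line:
  b = (1205 − 1000) / (log₂ 32 − log₂ 16) = 205 / (5 − 4) = 205 ms/bit
  a = 1000 − 205 × 4 = 180 ms
Then RT(8) = 180 + 205 × log₂ 8 = 180 + 205 × 3 ≈ 795.000 ms.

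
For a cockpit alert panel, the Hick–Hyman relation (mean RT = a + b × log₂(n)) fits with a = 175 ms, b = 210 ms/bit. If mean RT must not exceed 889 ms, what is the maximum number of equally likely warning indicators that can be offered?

Information budget: (889 − 175)/210 = 3.4000 bits, so n ≤ 2^3.4000 = 10.556 → at most 10.

10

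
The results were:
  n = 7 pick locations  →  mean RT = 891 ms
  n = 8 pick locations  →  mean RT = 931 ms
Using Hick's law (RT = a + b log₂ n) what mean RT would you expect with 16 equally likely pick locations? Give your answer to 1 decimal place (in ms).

1138.6 ms

Solve the two-equation system in a and b:
  b = (931 − 891) / (log₂ 8 − log₂ 7) = 40 / (3 − 2.8074) = 207.636 ms/bit
  a = 891 − 207.636 × 2.8074 = 308.093 ms
Then RT(16) = 308.093 + 207.636 × log₂ 16 = 308.093 + 207.636 × 4 ≈ 1138.636 ms.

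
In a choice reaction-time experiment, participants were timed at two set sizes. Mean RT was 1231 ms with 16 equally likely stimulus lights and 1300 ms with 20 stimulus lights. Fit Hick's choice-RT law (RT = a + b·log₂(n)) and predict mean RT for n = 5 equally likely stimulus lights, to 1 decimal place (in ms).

RT is linear in log₂ n, so two points fix the line:
  b = (1300 − 1231) / (log₂ 20 − log₂ 16) = 69 / (4.3219 − 4) = 214.334 ms/bit
  a = 1231 − 214.334 × 4 = 373.666 ms
Then RT(5) = 373.666 + 214.334 × log₂ 5 = 373.666 + 214.334 × 2.3219 ≈ 871.333 ms.

871.3 ms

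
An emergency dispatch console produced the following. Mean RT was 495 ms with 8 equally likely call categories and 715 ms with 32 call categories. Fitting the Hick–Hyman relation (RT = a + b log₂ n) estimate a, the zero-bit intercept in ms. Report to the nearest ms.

Slope: b = (715 − 495) / (log₂ 32 − log₂ 8) = 220/2.0000 = 110 ms/bit.
Intercept: a = 495 − 110·log₂(8) = 165.000 ms.

165 ms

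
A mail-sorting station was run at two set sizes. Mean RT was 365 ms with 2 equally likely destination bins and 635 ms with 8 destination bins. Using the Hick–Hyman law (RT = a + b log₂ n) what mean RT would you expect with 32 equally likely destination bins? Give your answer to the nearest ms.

905 ms

RT is linear in log₂ n, so two points fix the line:
  b = (635 − 365) / (log₂ 8 − log₂ 2) = 270 / (3 − 1) = 135 ms/bit
  a = 365 − 135 × 1 = 230 ms
Then RT(32) = 230 + 135 × log₂ 32 = 230 + 135 × 5 ≈ 905.000 ms.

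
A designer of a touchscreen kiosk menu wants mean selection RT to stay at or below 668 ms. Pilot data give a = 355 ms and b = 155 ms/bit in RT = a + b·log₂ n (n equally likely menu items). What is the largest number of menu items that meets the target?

155·log₂ n ≤ 668 − 355 = 313, giving log₂ n ≤ 2.0194 and n ≤ 4.054. The largest whole number is 4.

4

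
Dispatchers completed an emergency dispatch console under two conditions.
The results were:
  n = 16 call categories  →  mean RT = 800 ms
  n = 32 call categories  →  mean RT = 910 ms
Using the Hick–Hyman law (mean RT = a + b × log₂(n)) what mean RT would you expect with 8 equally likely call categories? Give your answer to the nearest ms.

RT is linear in log₂ n, so two points fix the line:
  b = (910 − 800) / (log₂ 32 − log₂ 16) = 110 / (5 − 4) = 110 ms/bit
  a = 800 − 110 × 4 = 360 ms
Then RT(8) = 360 + 110 × log₂ 8 = 360 + 110 × 3 ≈ 690.000 ms.

690 ms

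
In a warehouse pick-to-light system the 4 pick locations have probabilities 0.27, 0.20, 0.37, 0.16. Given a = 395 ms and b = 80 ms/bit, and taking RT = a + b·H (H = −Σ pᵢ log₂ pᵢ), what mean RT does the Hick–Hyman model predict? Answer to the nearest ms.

549 ms

Entropy contributions −pᵢ log₂ pᵢ: 0.5100, 0.4644, 0.5307, 0.4230; sum H = 1.9282 bits.
RT = a + bH = 395 + 80·1.9282 = 549.25 ms.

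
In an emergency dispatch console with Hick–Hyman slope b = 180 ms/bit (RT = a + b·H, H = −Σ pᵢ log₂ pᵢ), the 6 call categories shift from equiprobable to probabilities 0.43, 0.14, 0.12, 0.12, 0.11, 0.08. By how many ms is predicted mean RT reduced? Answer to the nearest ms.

Equiprobable entropy H₀ = log₂ 6 = 2.5850 bits.
Skewed entropy H = −Σ pᵢ log₂ pᵢ = 2.2966 bits.
ΔRT = b·(H₀ − H) = 180 × 0.2884 = 51.90 ms.

52 ms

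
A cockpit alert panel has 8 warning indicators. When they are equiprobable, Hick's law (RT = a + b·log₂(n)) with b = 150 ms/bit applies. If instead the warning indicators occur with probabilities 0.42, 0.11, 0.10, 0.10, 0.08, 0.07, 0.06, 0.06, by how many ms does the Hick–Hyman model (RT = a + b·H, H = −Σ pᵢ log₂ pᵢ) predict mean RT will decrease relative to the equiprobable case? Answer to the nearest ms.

Equiprobable entropy H₀ = log₂ 8 = 3.0000 bits.
Skewed entropy H = −Σ pᵢ log₂ pᵢ = 2.5874 bits.
ΔRT = b·(H₀ − H) = 150 × 0.4126 = 61.88 ms.

62 ms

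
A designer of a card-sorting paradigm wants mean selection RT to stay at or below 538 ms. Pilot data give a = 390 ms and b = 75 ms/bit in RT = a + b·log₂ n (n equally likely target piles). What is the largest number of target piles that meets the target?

3

75·log₂ n ≤ 538 − 390 = 148, giving log₂ n ≤ 1.9733 and n ≤ 3.927. The largest whole number is 3.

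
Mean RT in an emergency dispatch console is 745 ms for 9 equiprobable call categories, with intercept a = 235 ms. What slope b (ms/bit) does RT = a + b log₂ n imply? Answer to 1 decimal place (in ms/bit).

log₂(9) = 3.1699 bits.
b = (RT − a)/log₂ n = (745 − 235) / 3.1699 = 160.887 ms/bit.

160.9 ms/bit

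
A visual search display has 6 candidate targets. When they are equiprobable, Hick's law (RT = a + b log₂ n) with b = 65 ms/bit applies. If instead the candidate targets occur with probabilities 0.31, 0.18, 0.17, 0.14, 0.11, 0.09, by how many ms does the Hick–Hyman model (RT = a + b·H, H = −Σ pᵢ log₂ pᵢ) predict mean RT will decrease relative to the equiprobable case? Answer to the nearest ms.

Equiprobable entropy H₀ = log₂ 6 = 2.5850 bits.
Skewed entropy H = −Σ pᵢ log₂ pᵢ = 2.4637 bits.
ΔRT = b·(H₀ − H) = 65 × 0.1212 = 7.88 ms.

8 ms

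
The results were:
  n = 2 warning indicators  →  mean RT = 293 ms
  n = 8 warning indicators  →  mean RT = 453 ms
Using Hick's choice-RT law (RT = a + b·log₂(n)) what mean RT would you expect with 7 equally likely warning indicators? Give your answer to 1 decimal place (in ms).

With log₂ n on the abscissa the relation is linear; from the two conditions:
  b = (453 − 293) / (log₂ 8 − log₂ 2) = 160 / (3 − 1) = 80.000 ms/bit
  a = 293 − 80.000 × 1 = 213.000 ms
Then RT(7) = 213.000 + 80.000 × log₂ 7 = 213.000 + 80.000 × 2.8074 ≈ 437.588 ms.

437.6 ms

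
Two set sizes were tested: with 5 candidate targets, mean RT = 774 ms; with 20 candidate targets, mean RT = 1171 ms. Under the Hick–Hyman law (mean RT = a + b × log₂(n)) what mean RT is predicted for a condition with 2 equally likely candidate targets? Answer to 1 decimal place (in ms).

511.6 ms

RT is linear in log₂ n, so two points fix the line:
  b = (1171 − 774) / (log₂ 20 − log₂ 5) = 397 / (4.3219 − 2.3219) = 198.500 ms/bit
  a = 774 − 198.500 × 2.3219 = 313.097 ms
Then RT(2) = 313.097 + 198.500 × log₂ 2 = 313.097 + 198.500 × 1 ≈ 511.597 ms.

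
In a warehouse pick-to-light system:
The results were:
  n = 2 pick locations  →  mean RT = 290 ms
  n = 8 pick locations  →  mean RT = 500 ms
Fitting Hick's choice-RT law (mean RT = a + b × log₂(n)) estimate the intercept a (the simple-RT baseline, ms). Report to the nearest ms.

Slope: b = (500 − 290) / (log₂ 8 − log₂ 2) = 210/2.0000 = 105 ms/bit.
a = RT₁ − b·log₂ n₁ = 290 − 105 × 1 = 185.000 ms.

185 ms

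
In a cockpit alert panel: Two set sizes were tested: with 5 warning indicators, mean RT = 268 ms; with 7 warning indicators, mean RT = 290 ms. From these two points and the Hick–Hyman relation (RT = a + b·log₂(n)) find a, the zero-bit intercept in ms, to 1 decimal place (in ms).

Slope: b = (290 − 268) / (log₂ 7 − log₂ 5) = 22/0.4854 = 45.321 ms/bit.
a = RT₁ − b·log₂ n₁ = 268 − 45.321 × 2.3219 = 162.768 ms.

162.8 ms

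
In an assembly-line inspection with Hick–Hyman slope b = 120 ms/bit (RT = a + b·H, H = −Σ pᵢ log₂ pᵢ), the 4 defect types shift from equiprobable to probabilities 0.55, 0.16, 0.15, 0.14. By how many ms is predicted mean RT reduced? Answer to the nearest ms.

The RT saving is b·ΔH. Equiprobable H₀ = log₂(4) = 2.0000 bits; with the given probabilities H = 1.7050 bits.
b·(H₀ − H) = 120 × (2.0000 − 1.7050) = 35.39 ms.

35 ms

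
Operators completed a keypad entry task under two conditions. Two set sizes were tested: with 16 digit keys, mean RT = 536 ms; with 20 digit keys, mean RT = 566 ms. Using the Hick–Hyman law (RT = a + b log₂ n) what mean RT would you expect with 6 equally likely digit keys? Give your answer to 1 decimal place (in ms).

404.1 ms

With log₂ n on the abscissa the relation is linear; from the two conditions:
  b = (566 − 536) / (log₂ 20 − log₂ 16) = 30 / (4.3219 − 4) = 93.189 ms/bit
  a = 536 − 93.189 × 4 = 163.246 ms
Then RT(6) = 163.246 + 93.189 × log₂ 6 = 163.246 + 93.189 × 2.5850 ≈ 404.135 ms.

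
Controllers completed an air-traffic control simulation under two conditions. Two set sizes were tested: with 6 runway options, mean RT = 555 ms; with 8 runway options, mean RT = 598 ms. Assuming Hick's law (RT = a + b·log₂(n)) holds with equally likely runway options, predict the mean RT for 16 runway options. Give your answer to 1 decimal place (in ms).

Solve the two-equation system in a and b:
  b = (598 − 555) / (log₂ 8 − log₂ 6) = 43 / (3 − 2.5850) = 103.605 ms/bit
  a = 555 − 103.605 × 2.5850 = 287.185 ms
Then RT(16) = 287.185 + 103.605 × log₂ 16 = 287.185 + 103.605 × 4 ≈ 701.605 ms.

701.6 ms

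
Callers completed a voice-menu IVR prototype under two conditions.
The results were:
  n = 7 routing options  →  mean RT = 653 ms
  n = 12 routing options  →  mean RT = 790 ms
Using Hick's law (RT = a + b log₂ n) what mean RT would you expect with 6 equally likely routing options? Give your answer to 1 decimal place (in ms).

613.8 ms

With log₂ n on the abscissa the relation is linear; from the two conditions:
  b = (790 − 653) / (log₂ 12 − log₂ 7) = 137 / (3.5850 − 2.8074) = 176.181 ms/bit
  a = 653 − 176.181 × 2.8074 = 158.396 ms
Then RT(6) = 158.396 + 176.181 × log₂ 6 = 158.396 + 176.181 × 2.5850 ≈ 613.819 ms.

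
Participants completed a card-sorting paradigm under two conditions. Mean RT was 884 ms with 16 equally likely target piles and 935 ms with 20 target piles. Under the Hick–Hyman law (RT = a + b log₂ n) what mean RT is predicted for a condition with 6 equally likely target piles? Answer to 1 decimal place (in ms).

Solve the two-equation system in a and b:
  b = (935 − 884) / (log₂ 20 − log₂ 16) = 51 / (4.3219 − 4) = 158.420 ms/bit
  a = 884 − 158.420 × 4 = 250.318 ms
Then RT(6) = 250.318 + 158.420 × log₂ 6 = 250.318 + 158.420 × 2.5850 ≈ 659.829 ms.

659.8 ms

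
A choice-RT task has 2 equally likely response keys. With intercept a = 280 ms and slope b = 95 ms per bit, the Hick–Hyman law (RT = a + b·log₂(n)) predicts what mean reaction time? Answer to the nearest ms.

log₂(2) = 1 bits, so RT = 280 + 95 × 1 ≈ 375.000 ms.

375 ms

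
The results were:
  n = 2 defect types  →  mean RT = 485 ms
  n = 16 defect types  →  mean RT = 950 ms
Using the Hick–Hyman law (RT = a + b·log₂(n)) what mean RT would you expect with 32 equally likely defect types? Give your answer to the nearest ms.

1105 ms

Solve the two-equation system in a and b:
  b = (950 − 485) / (log₂ 16 − log₂ 2) = 465 / (4 − 1) = 155 ms/bit
  a = 485 − 155 × 1 = 330 ms
Then RT(32) = 330 + 155 × log₂ 32 = 330 + 155 × 5 ≈ 1105.000 ms.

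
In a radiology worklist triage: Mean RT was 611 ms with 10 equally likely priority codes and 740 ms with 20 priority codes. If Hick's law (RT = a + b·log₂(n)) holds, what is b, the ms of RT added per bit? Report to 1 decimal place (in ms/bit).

The slope on a log₂ axis is (740 − 611) / (4.3219 − 3.3219) = 129.000 ms/bit.

129.0 ms/bit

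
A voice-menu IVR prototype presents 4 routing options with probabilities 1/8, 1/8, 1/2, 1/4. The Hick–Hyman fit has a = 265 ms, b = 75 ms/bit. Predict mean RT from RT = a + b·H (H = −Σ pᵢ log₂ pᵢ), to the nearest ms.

H = −Σ pᵢ log₂ pᵢ = 0.125·3 + 0.125·3 + 0.5·1 + 0.25·2 = 1.750 bits.
RT = 265 + 75 × 1.750 = 396.25 ms.

396 ms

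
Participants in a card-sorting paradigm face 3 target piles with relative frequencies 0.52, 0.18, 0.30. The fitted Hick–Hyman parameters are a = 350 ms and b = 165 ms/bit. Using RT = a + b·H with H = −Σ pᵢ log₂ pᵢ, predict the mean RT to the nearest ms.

Entropy contributions −pᵢ log₂ pᵢ: 0.4906, 0.4453, 0.5211; sum H = 1.4570 bits.
RT = a + bH = 350 + 165·1.4570 = 590.40 ms.

590 ms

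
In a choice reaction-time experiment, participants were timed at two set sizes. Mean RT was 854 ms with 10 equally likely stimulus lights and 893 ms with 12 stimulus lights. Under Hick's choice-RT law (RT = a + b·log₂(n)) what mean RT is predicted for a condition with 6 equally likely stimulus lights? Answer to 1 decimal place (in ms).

744.7 ms

RT is linear in log₂ n, so two points fix the line:
  b = (893 − 854) / (log₂ 12 − log₂ 10) = 39 / (3.5850 − 3.3219) = 148.270 ms/bit
  a = 854 − 148.270 × 3.3219 = 361.459 ms
Then RT(6) = 361.459 + 148.270 × log₂ 6 = 361.459 + 148.270 × 2.5850 ≈ 744.730 ms.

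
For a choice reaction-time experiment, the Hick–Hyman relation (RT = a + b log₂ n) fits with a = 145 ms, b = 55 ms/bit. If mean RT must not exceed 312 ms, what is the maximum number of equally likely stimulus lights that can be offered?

Set 145 + 55·log₂ n ≤ 312 → log₂ n ≤ (312 − 145)/55 = 3.0364.
So n ≤ 2^3.0364 = 8.204; the largest integer n is 8.

8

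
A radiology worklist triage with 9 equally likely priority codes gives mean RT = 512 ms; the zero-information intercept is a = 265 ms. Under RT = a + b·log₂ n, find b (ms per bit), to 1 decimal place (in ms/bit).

77.9 ms/bit

log₂(9) = 3.1699 bits.
b = (RT − a)/log₂ n = (512 − 265) / 3.1699 = 77.920 ms/bit.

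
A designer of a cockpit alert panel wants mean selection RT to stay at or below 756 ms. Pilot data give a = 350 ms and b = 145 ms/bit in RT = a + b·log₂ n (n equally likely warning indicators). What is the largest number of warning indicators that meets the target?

6

145·log₂ n ≤ 756 − 350 = 406, giving log₂ n ≤ 2.8000 and n ≤ 6.964. The largest whole number is 6.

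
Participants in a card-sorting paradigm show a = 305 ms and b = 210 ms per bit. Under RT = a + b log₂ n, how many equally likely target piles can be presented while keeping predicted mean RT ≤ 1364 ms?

32

Information budget: (1364 − 305)/210 = 5.0429 bits, so n ≤ 2^5.0429 = 32.965 → at most 32.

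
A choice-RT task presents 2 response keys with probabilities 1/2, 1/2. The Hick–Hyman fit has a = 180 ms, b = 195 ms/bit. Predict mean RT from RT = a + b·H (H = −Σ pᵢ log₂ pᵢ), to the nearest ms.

Each term −pᵢ log₂ pᵢ: 0.5·1 + 0.5·1; summed, H = 1.000 bits.
Mean RT = a + bH = 180 + 195·1.000 = 375.00 ms.

375 ms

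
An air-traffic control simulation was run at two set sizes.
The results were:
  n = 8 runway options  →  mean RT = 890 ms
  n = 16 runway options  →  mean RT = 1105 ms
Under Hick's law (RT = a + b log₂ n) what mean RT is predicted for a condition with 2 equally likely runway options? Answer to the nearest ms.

460 ms

With log₂ n on the abscissa the relation is linear; from the two conditions:
  b = (1105 − 890) / (log₂ 16 − log₂ 8) = 215 / (4 − 3) = 215 ms/bit
  a = 890 − 215 × 3 = 245 ms
Then RT(2) = 245 + 215 × log₂ 2 = 245 + 215 × 1 ≈ 460.000 ms.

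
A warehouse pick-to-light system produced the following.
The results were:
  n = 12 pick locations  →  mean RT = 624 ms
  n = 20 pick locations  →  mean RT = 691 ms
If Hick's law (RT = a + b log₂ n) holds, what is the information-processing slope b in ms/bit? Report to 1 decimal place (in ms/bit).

90.9 ms/bit

b = (RT₂ − RT₁)/(log₂ n₂ − log₂ n₁) = (691 − 624)/(4.3219 − 3.5850) = 90.913 ms/bit.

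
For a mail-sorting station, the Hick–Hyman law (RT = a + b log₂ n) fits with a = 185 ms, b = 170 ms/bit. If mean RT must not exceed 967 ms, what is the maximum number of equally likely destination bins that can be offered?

24

Set 185 + 170·log₂ n ≤ 967 → log₂ n ≤ (967 − 185)/170 = 4.6000.
So n ≤ 2^4.6000 = 24.251; the largest integer n is 24.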